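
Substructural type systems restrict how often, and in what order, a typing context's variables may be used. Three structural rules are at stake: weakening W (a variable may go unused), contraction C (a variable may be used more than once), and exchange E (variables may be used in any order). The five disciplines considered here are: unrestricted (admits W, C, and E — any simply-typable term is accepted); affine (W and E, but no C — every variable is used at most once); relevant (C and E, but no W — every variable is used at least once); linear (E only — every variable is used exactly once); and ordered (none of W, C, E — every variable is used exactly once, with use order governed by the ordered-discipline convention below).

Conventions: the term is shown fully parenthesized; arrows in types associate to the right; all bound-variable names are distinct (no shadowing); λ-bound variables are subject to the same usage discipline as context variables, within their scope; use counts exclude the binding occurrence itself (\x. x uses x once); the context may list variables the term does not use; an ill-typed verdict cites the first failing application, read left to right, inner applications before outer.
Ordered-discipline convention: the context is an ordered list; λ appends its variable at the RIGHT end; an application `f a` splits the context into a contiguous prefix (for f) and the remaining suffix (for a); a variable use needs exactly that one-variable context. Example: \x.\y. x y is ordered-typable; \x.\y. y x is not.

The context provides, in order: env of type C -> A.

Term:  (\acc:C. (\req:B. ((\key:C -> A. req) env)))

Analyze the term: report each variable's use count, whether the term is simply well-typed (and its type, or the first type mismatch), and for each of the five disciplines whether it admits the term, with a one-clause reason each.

variable uses: env: 1×, acc (bound): 0×, req (bound): 1×, key (bound): 0×
use order (left to right): req, env
typing: the term checks, with type C -> B -> B
ordered ✗ (acc, key never used (weakening))
linear ✗ (acc, key never used (weakening))
affine ✓ (env, acc, req, key: no repeats, contraction unneeded)
relevant ✗ (acc, key never used (weakening))
unrestricted ✓ (simply typable at C -> B -> B; W, C, E all held)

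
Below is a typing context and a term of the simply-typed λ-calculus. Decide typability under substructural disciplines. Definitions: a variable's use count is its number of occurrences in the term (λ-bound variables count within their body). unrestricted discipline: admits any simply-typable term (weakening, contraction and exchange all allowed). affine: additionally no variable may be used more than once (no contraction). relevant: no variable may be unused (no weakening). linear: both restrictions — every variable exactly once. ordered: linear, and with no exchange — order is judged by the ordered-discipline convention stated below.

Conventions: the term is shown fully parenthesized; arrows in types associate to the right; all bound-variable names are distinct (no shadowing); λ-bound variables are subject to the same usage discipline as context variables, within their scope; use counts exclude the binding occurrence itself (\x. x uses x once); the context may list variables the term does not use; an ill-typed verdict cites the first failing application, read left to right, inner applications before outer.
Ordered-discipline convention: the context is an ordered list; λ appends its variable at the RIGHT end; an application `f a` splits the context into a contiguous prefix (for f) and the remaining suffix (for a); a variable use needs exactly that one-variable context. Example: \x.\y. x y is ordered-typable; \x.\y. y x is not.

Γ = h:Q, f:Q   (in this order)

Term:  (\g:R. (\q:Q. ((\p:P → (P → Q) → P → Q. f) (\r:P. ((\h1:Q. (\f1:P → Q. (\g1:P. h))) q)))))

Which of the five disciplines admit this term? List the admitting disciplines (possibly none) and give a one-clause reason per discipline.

admitting disciplines: affine, unrestricted
use counts: h=1; f=1; g (λ-bound)=0; q (λ-bound)=1; p (λ-bound)=0; r (λ-bound)=0; h1 (λ-bound)=0; f1 (λ-bound)=0; g1 (λ-bound)=0
left-to-right use order: f, h, q
typing: well-typed at R → Q → Q
ordered ✗ (needs weakening: g, p, r, h1, f1, g1 unused)
linear ✗ (needs weakening: g, p, r, h1, f1, g1 unused)
affine ✓ (no duplicate uses among h, f, g, q, p, r, h1, f1, g1)
relevant ✗ (needs weakening: g, p, r, h1, f1, g1 unused)
unrestricted ✓ (well-typed at R → Q → Q; no restrictions here)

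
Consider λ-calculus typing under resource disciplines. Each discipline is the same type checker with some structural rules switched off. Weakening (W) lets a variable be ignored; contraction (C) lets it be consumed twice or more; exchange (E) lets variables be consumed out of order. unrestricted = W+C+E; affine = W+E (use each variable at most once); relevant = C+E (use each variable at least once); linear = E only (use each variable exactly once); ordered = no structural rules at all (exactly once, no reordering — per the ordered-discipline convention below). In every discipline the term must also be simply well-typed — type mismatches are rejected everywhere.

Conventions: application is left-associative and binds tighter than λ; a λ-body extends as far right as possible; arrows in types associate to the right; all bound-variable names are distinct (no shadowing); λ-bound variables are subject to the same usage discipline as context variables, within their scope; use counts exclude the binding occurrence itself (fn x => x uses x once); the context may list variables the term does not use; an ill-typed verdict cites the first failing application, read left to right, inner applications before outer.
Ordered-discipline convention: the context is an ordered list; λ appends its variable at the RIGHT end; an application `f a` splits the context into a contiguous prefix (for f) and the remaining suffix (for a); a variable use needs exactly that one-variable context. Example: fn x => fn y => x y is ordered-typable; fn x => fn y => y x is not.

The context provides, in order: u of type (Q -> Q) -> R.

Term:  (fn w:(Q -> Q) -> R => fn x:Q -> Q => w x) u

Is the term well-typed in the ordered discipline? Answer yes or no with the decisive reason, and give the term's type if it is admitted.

yes — single-use (u, w, x), ordered derivation ok; term : (Q -> Q) -> R
usage: u: 1×, w (λ-bound): 1×, x (λ-bound): 1×
use order (left to right): w, x, u
typing: the term checks, with type (Q -> Q) -> R
across the five disciplines: ordered ✓; linear ✓; affine ✓; relevant ✓; unrestricted ✓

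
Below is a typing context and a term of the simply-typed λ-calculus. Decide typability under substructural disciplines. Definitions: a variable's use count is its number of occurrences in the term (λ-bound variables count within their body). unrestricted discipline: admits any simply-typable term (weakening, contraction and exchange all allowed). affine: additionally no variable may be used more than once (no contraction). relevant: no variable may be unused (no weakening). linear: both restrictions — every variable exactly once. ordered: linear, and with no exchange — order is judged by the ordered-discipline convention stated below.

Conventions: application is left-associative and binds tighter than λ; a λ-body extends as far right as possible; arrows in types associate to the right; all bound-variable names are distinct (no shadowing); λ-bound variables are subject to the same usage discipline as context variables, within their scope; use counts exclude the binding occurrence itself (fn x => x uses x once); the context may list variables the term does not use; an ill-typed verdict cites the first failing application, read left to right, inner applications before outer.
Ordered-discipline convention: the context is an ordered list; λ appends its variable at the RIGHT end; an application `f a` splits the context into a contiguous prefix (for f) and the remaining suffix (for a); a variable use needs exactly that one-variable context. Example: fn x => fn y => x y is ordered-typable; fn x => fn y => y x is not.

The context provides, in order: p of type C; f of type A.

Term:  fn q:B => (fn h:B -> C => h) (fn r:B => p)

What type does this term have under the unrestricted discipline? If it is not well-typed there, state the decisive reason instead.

term : B -> B -> C
use counts: p=1, f=0, q [bound]=0, h [bound]=1, r [bound]=0
order of uses: h, p
typing: well-typed at B -> B -> C
per-discipline verdicts: ordered ✗, linear ✗, affine ✓, relevant ✗, unrestricted ✓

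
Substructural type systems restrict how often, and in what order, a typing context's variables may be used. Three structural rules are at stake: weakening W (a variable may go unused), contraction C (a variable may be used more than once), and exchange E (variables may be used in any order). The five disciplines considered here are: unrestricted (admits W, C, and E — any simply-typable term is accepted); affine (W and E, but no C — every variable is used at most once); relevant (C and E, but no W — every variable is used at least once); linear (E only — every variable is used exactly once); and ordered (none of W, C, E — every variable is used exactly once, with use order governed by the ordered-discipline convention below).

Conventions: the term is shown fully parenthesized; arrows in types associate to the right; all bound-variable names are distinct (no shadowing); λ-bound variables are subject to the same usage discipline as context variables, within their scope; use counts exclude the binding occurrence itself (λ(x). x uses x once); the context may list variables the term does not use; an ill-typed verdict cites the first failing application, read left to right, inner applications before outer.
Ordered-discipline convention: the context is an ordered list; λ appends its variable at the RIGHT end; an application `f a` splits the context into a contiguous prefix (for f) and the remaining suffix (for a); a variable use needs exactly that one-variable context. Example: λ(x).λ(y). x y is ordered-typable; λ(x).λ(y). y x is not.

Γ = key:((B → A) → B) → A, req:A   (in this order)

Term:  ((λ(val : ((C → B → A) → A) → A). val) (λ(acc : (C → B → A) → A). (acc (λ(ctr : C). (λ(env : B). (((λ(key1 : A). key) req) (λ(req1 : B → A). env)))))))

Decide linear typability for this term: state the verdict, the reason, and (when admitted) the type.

no — needs weakening: ctr, key1, req1 unused
usage: key: 1×, req: 1×, val (λ-bound): 1×, acc (λ-bound): 1×, ctr (λ-bound): 0×, env (λ-bound): 1×, key1 (λ-bound): 0×, req1 (λ-bound): 0×
left-to-right use order: val, acc, key, req, env
typing: well-typed — term : ((C → B → A) → A) → A
across the five disciplines: ordered ✗; linear ✗; affine ✓; relevant ✗; unrestricted ✓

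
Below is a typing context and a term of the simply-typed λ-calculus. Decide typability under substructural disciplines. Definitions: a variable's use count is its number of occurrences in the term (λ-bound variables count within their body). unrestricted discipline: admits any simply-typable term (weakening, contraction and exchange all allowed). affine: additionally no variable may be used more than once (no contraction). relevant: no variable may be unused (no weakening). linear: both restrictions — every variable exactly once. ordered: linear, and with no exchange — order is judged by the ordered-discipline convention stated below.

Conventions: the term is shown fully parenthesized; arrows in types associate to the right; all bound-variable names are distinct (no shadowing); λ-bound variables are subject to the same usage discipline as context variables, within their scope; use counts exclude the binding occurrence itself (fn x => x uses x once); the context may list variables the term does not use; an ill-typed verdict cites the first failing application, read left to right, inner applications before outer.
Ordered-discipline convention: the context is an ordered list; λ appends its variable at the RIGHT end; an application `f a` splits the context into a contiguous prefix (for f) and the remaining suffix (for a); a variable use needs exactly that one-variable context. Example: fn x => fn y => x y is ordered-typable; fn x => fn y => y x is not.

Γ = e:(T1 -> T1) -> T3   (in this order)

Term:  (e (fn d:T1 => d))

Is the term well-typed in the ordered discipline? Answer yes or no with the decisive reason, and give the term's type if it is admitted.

yes — e, d: once each, no exchange needed; term : T3
usage: e=1; d (bound)=1
uses in reading order: e, d
typing: ✓ — T3
summary: ordered ✓, linear ✓, affine ✓, relevant ✓, unrestricted ✓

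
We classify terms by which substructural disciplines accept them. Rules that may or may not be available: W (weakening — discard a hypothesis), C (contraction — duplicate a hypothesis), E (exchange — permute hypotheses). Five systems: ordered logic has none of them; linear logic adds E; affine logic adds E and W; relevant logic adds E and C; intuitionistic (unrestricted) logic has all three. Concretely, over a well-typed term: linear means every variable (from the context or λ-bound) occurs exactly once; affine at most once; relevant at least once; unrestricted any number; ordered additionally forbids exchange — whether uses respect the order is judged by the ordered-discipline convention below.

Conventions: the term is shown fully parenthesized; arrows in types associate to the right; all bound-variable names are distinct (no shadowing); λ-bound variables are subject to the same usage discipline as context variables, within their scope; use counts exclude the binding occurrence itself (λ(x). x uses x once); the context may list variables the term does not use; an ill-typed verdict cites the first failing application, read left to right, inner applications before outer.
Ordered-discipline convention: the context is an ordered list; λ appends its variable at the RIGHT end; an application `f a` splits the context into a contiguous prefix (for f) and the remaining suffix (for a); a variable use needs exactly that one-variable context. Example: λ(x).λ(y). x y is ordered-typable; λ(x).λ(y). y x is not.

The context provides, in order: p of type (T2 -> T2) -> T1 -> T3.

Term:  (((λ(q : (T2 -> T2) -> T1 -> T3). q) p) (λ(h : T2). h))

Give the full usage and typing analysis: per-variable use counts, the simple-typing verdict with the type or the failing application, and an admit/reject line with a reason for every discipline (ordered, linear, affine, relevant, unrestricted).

usage: p: 1; q (λ-bound): 1; h (λ-bound): 1
use order (left to right): q, p, h
typing: the term checks, with type T1 -> T3
ordered: ✓ — p, q, h: once each, no exchange needed
linear: ✓ — each of p, q, h used exactly once
affine: ✓ — at most one use each (p, q, h)
relevant: ✓ — none of p, q, h goes unused
unrestricted: ✓ — typability at T1 -> T3 is all that's needed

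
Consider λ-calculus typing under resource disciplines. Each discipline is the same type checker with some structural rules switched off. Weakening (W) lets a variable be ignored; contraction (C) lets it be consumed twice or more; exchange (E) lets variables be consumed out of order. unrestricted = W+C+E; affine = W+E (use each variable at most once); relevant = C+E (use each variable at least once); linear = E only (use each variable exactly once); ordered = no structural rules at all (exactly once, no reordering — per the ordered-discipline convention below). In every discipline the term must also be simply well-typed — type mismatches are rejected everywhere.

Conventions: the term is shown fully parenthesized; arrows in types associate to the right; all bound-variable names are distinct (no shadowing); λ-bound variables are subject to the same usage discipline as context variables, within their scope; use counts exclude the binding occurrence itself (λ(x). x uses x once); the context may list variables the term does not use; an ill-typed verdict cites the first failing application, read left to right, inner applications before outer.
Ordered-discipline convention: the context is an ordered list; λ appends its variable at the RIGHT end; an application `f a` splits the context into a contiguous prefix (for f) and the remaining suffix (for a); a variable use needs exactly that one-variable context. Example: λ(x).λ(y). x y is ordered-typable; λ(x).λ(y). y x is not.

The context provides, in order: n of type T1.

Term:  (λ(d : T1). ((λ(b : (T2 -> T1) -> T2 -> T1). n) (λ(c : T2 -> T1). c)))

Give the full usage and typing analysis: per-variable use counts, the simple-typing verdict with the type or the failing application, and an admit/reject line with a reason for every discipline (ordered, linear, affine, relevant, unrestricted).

use counts: n: 1; d (bound): 0; b (bound): 0; c (bound): 1
left-to-right use order: n, c
typing: well-typed — term : T1 -> T1
ordered: ✗ — d, b never used (weakening)
linear: ✗ — d, b never used (weakening)
affine: ✓ — at most one use each (n, d, b, c)
relevant: ✗ — d, b never used (weakening)
unrestricted: ✓ — simply typable at T1 -> T1; W, C, E all held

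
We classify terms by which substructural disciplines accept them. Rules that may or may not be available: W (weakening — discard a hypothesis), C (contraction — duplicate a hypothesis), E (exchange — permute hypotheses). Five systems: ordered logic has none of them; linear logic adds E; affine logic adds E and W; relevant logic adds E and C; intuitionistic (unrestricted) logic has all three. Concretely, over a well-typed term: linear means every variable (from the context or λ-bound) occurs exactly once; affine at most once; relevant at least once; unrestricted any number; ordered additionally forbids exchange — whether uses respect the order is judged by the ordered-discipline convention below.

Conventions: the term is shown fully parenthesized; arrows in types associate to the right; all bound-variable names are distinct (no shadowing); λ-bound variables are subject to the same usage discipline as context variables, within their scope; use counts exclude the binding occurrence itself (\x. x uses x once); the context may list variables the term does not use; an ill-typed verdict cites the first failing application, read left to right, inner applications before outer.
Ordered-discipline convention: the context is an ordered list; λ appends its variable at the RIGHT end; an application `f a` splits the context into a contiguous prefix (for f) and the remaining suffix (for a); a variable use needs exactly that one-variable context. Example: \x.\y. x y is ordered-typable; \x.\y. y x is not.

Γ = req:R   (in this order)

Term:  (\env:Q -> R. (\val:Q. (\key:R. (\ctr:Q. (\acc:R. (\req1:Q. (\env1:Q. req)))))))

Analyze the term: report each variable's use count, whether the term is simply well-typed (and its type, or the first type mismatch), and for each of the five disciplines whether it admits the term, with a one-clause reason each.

variable uses: req: 1; env (bound): 0; val (bound): 0; key (bound): 0; ctr (bound): 0; acc (bound): 0; req1 (bound): 0; env1 (bound): 0
order of uses: req
typing: the term checks, with type (Q -> R) -> Q -> R -> Q -> R -> Q -> Q -> R
ordered: ✗ — needs weakening: env, val, key, ctr, acc, req1, env1 unused
linear: ✗ — needs weakening: env, val, key, ctr, acc, req1, env1 unused
affine: ✓ — req, env, val, key, ctr, acc, req1, env1: no repeats, contraction unneeded
relevant: ✗ — needs weakening: env, val, key, ctr, acc, req1, env1 unused
unrestricted: ✓ — typability at (Q -> R) -> Q -> R -> Q -> R -> Q -> Q -> R is all that's needed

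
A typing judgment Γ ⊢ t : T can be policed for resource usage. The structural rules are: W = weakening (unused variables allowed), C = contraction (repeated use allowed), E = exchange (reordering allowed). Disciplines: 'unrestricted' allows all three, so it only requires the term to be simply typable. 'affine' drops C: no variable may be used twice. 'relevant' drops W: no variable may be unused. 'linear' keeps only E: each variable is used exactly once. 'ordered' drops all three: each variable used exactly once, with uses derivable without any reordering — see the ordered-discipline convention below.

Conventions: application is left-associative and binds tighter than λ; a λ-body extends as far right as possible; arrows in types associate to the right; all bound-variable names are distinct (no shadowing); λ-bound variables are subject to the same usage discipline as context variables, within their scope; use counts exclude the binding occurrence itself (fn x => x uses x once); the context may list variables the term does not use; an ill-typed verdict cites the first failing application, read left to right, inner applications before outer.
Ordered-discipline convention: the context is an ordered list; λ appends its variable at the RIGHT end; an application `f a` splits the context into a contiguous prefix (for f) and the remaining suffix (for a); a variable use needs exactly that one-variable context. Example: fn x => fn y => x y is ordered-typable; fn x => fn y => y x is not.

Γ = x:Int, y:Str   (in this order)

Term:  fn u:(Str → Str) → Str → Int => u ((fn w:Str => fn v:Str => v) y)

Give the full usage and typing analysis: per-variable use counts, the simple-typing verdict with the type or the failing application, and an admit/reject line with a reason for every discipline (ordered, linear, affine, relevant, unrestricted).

usage: x: 0×, y: 1×, u (λ-bound): 1×, w (λ-bound): 0×, v (λ-bound): 1×
order of uses: u, v, y
typing: well-typed at ((Str → Str) → Str → Int) → Str → Int
ordered: ✗, needs weakening: x, w unused
linear: ✗, needs weakening: x, w unused
affine: ✓, no duplicate uses among x, y, u, w, v
relevant: ✗, needs weakening: x, w unused
unrestricted: ✓, type-checks (((Str → Str) → Str → Int) → Str → Int) and nothing is barred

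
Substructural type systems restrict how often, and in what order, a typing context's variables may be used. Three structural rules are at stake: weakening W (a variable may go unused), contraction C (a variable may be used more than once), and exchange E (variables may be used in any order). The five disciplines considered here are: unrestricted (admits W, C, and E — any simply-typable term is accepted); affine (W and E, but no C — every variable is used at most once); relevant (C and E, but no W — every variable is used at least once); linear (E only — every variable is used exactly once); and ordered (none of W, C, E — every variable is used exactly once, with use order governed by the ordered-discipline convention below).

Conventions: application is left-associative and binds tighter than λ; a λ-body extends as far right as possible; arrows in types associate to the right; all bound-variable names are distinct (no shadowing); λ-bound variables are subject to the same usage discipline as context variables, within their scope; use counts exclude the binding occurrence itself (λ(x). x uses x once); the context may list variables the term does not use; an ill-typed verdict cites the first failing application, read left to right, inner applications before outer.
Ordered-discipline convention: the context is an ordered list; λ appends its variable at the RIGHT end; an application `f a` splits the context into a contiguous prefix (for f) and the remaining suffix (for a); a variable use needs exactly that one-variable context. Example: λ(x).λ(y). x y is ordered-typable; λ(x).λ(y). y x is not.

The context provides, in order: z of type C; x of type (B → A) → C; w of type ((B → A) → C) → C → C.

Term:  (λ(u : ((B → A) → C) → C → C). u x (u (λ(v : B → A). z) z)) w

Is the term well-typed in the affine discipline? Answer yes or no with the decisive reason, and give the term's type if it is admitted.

no — uses contraction: z ×2, u ×2
variable uses: z: 2, x: 1, w: 1, u (bound): 2, v (bound): 0
use order (left to right): u, x, u, z, z, w
typing: well-typed at C
all disciplines: ordered ✗, linear ✗, affine ✗, relevant ✗, unrestricted ✓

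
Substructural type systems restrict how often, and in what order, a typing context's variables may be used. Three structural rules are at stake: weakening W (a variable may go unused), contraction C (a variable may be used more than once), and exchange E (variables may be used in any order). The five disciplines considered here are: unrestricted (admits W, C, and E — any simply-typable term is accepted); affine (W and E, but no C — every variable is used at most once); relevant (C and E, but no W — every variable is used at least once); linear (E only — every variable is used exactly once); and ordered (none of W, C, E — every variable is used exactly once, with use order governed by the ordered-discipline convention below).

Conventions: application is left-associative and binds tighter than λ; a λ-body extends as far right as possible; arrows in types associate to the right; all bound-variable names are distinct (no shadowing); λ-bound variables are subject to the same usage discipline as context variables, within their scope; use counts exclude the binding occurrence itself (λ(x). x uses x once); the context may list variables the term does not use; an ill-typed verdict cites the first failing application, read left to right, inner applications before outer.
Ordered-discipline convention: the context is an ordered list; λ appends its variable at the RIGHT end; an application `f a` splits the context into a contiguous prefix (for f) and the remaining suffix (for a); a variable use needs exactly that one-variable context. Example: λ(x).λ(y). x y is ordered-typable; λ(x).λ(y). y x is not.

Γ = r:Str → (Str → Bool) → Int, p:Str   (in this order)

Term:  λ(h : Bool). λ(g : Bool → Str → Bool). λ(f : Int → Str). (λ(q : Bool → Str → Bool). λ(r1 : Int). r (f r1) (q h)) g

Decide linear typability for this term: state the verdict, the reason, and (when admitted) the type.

no — p left unused
variable uses: r ×1; p ×0; h [bound] ×1; g [bound] ×1; f [bound] ×1; q [bound] ×1; r1 [bound] ×1
uses in reading order: r, f, r1, q, h, g
typing: ✓ — Bool → (Bool → Str → Bool) → (Int → Str) → Int → Int
per-discipline verdicts: ordered ✗ · linear ✗ · affine ✓ · relevant ✗ · unrestricted ✓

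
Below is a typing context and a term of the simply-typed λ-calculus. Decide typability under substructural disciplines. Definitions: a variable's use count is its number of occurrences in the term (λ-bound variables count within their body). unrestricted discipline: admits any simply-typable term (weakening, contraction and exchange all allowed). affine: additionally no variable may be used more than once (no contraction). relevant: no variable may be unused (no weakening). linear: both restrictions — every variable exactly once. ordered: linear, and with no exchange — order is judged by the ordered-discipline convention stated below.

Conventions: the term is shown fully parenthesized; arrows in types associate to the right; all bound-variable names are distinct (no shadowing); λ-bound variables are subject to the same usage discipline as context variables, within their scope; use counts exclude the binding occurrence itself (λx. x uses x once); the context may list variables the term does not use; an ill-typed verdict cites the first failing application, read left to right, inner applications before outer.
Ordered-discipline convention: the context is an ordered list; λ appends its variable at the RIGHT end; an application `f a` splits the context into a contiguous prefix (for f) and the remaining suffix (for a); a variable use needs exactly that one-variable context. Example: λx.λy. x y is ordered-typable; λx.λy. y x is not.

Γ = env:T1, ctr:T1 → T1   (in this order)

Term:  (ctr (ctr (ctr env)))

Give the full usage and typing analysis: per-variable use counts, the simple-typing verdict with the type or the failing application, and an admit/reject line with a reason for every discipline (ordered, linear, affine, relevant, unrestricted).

use counts: env: 1, ctr: 3
left-to-right use order: ctr, ctr, ctr, env
typing: well-typed at T1
ordered: ✗, needs contraction — ctr ×3
linear: ✗, needs contraction — ctr ×3
affine: ✗, needs contraction — ctr ×3
relevant: ✓, every one of env, ctr appears
unrestricted: ✓, type-checks (T1) and nothing is barred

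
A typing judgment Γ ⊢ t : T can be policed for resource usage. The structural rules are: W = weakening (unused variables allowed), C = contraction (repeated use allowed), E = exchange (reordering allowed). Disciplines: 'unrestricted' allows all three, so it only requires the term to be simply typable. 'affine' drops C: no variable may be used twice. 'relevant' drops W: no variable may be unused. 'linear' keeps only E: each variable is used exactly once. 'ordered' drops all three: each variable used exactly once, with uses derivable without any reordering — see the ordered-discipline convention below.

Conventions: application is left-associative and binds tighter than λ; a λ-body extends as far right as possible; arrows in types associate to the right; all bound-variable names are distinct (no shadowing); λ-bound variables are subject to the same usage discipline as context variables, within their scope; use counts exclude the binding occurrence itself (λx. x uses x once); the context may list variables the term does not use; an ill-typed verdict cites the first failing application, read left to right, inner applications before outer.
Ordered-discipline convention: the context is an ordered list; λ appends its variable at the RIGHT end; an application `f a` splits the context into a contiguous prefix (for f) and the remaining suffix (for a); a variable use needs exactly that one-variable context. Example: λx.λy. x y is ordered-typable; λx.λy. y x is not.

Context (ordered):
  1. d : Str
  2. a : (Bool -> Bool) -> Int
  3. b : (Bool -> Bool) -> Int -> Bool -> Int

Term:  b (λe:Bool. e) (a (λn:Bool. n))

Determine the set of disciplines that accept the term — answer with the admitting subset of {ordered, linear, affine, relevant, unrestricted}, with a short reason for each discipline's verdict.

admitting disciplines: affine, unrestricted
use counts: d: 0; a: 1; b: 1; e (λ-bound): 1; n (λ-bound): 1
uses in reading order: b, e, a, n
typing: well-typed at Bool -> Int
ordered: ✗ — d left unused
linear: ✗ — d left unused
affine: ✓ — at most one use each (d, a, b, e, n)
relevant: ✗ — d left unused
unrestricted: ✓ — typability at Bool -> Int is all that's needed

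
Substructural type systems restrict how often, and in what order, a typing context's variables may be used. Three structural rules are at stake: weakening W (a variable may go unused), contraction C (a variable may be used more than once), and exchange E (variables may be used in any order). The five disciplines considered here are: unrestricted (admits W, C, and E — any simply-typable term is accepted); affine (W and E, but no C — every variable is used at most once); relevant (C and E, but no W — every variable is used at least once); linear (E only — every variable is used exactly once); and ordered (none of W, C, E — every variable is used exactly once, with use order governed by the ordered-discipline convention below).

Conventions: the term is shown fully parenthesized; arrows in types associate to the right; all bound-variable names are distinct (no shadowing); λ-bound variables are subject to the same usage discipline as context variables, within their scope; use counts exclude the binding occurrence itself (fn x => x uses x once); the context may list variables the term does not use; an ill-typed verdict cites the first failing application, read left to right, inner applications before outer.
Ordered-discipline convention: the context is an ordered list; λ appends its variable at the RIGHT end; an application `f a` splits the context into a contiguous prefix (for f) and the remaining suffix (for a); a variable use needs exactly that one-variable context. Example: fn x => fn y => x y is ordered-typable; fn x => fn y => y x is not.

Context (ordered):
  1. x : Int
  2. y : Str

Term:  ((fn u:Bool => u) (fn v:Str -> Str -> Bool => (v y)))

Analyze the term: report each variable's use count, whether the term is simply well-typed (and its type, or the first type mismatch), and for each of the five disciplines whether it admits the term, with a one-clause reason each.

usage: x ×0; y ×1; u (λ-bound) ×1; v (λ-bound) ×1
use order (left to right): u, v, y
typing: ill-typed: an argument (Str -> Str -> Bool) -> Str -> Bool mismatches the expected Bool
ordered ✗ (not simply typable)
linear ✗ (fails simple typing)
affine ✗ (a type mismatch blocks all five)
relevant ✗ (the type mismatch rejects it)
unrestricted ✗ (not simply typable)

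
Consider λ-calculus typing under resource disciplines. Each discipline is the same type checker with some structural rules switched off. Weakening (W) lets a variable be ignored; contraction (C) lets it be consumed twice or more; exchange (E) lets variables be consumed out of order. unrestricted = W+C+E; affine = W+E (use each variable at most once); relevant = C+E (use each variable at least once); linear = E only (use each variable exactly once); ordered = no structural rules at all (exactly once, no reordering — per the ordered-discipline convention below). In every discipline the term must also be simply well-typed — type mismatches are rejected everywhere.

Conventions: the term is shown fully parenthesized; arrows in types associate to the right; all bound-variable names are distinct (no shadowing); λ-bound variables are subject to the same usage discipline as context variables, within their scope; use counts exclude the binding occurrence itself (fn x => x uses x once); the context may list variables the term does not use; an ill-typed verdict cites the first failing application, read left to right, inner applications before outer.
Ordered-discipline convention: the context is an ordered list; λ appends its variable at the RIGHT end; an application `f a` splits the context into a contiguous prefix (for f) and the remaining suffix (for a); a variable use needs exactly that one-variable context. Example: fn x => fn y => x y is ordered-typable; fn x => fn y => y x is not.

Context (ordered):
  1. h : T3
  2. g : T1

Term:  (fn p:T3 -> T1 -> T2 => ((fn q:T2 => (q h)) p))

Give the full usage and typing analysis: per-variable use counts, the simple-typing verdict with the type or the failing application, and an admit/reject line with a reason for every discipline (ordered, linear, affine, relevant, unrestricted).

use counts: h=1; g=0; p (λ-bound)=1; q (λ-bound)=1
use order (left to right): q, h, p
typing: ill-typed: can't apply a value of type T2
ordered ✗ (a type mismatch blocks all five)
linear ✗ (the type mismatch rejects it)
affine ✗ (not simply typable)
relevant ✗ (fails simple typing)
unrestricted ✗ (a type mismatch blocks all five)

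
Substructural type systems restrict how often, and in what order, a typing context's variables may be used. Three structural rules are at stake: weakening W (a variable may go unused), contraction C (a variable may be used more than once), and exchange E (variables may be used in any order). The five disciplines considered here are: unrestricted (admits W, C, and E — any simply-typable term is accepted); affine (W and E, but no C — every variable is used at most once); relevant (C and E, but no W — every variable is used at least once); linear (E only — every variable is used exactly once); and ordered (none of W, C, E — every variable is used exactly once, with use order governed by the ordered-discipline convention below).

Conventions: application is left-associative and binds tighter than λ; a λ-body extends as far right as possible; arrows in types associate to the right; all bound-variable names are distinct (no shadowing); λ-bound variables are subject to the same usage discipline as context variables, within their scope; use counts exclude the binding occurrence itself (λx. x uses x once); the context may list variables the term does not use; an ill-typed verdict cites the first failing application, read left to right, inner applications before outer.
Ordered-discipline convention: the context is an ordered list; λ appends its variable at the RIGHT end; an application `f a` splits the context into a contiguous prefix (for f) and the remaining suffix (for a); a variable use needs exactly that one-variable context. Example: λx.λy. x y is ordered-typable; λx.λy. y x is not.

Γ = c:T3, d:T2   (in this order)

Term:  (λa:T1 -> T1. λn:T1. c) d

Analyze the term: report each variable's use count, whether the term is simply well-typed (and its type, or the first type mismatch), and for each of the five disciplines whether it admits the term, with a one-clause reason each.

use counts: c: 1; d: 1; a (bound): 0; n (bound): 0
left-to-right use order: c, d
typing: ill-typed: an application expects T1 -> T1 but receives T2
ordered: ✗ — a type mismatch blocks all five
linear: ✗ — the type mismatch rejects it
affine: ✗ — not simply typable
relevant: ✗ — fails simple typing
unrestricted: ✗ — a type mismatch blocks all five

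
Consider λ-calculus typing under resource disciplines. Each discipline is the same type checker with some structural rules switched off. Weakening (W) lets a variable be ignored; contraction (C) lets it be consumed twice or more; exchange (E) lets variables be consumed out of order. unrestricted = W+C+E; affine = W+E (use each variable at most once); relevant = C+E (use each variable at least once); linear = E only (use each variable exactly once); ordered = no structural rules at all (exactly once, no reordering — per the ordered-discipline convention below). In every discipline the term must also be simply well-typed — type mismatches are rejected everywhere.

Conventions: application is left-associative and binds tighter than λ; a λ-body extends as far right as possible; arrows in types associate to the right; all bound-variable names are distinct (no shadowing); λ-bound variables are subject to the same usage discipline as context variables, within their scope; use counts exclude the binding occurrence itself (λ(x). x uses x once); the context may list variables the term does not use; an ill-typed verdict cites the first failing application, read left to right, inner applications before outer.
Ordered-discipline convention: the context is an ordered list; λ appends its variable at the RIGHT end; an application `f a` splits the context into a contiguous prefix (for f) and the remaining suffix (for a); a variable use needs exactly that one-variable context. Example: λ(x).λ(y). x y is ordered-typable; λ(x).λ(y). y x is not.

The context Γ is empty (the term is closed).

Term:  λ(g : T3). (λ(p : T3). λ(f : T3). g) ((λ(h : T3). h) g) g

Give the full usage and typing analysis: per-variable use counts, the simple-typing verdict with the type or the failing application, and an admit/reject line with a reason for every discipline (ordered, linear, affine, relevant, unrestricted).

usage: g (bound) ×3, p (bound) ×0, f (bound) ×0, h (bound) ×1
use order (left to right): g, h, g, g
typing: well-typed at T3 → T3
ordered: ✗ — uses contraction: g ×3; p, f left unused
linear: ✗ — uses contraction: g ×3; p, f left unused
affine: ✗ — uses contraction: g ×3
relevant: ✗ — p, f left unused
unrestricted: ✓ — typability at T3 → T3 is all that's needed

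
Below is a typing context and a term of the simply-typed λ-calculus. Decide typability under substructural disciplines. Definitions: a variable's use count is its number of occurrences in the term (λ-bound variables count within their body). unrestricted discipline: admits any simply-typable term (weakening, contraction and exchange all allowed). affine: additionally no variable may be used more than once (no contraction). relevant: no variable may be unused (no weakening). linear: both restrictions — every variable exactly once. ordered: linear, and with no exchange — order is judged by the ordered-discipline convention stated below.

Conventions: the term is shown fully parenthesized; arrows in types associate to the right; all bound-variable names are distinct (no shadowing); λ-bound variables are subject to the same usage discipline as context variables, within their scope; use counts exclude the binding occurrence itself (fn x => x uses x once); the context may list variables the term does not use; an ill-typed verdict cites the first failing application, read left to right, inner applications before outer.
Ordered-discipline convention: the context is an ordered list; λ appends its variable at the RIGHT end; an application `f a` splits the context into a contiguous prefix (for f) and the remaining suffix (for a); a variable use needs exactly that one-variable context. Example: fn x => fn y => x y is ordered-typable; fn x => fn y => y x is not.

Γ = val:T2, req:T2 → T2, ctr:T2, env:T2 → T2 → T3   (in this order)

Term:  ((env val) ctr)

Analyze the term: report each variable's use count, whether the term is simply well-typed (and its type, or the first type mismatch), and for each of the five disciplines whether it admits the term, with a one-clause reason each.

usage: val: 1; req: 0; ctr: 1; env: 1
uses in reading order: env, val, ctr
typing: ✓ — T3
ordered: ✗, req left unused
linear: ✗, req left unused
affine: ✓, no duplicate uses among val, req, ctr, env
relevant: ✗, req left unused
unrestricted: ✓, well-typed at T3; no restrictions here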